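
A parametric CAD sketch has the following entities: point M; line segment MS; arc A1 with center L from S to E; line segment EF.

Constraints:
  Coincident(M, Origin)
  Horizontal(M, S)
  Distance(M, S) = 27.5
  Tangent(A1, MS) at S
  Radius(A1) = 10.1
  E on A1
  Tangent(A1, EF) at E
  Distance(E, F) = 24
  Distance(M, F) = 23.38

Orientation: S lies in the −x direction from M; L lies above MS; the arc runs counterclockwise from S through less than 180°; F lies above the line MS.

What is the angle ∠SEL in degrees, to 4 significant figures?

63.89°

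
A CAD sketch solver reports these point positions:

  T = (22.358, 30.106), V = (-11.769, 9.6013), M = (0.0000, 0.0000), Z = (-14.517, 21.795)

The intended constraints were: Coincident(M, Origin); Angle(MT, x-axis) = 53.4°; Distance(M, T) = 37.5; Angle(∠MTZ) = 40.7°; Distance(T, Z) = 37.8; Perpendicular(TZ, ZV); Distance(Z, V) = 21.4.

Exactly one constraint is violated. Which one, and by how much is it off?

Distance(Z, V) = 21.4 — off by 8.90.

M = (0.00, 0.00) ✓; MT at 53.40° ✓; |MT| = 37.50 ✓; ∠MTZ = 40.70° ✓; |TZ| = 37.80 ✓; ∠(TZ, ZV) = 90.00° ✓; |ZV| = 12.50 ✗.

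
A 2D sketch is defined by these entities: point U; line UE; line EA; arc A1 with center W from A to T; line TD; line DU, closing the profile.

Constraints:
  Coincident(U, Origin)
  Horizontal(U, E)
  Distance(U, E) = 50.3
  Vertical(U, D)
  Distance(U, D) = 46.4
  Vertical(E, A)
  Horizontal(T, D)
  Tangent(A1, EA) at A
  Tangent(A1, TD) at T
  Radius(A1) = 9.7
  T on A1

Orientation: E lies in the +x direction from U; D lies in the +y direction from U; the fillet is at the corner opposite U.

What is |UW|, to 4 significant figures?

54.73

U is at the origin; U and E share the same y with |UE| = 50.3 and E on the +x side, so E = (50.30, 0.000). U and D share the same x with |UD| = 46.4 and D on the +y side, so D = (0.000, 46.40). The virtual corner opposite U is at (50.30, 46.40). Tangency of A1 to EA means the radius WA is perpendicular to EA and A1 meets TD tangentially, so WT is at right angles to TD, with radius 9.7, so the center W sits 9.7 in from both sides at W = (40.60, 36.70). Then |UW| = |W − U| = 54.73.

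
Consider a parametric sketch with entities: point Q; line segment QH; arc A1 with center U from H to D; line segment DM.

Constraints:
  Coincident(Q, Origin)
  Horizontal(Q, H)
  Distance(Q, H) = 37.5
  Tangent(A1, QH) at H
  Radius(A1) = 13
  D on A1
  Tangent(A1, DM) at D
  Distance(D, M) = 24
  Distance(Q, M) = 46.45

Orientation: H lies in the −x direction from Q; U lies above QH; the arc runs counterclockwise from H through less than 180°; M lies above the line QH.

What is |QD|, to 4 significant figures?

28.33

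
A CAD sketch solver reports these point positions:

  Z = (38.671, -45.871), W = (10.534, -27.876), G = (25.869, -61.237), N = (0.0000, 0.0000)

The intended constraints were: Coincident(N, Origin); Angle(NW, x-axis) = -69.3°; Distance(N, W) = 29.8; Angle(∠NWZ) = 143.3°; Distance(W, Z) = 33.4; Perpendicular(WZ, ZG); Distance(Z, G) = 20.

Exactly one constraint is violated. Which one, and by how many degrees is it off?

Perpendicular(WZ, ZG) — off by 7.20°.

N = (0.00, 0.00) ✓; NW at -69.30° ✓; |NW| = 29.80 ✓; ∠NWZ = 143.3° ✓; |WZ| = 33.40 ✓; ∠(WZ, ZG) = 97.20° ✗; |ZG| = 20.00 ✓.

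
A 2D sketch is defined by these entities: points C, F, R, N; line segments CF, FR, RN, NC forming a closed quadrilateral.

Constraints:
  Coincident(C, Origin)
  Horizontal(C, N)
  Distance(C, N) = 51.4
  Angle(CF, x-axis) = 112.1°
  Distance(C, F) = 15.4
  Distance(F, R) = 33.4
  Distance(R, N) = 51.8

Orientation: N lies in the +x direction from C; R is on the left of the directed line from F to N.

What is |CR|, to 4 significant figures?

42.26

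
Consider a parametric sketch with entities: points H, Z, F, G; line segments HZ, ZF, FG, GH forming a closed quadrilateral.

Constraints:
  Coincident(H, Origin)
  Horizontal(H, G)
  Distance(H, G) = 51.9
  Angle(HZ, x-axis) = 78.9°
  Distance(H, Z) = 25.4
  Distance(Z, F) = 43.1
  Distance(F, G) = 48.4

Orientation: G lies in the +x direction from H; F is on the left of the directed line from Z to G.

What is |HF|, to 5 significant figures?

63.081

Checks: |ZF| = 43.10 ✓; |FG| = 48.40 ✓.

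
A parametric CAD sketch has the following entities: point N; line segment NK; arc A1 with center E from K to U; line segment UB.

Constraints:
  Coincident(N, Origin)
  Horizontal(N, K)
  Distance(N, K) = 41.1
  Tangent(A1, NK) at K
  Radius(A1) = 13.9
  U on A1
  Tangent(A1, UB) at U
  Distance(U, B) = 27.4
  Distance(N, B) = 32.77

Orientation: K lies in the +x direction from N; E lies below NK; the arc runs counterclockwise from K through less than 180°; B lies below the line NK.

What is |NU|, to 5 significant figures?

30.105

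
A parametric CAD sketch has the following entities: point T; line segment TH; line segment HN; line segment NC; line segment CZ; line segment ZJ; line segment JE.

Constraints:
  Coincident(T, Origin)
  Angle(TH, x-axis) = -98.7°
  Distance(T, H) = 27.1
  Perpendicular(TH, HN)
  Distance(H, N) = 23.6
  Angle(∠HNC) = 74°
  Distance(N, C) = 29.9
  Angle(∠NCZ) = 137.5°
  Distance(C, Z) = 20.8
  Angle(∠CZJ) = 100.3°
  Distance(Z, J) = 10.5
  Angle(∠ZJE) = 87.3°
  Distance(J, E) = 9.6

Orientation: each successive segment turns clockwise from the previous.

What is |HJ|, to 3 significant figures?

33.1

T is at the origin; TH runs at -98.7° with length 27.1, so H = (-4.10, -26.8). The perpendicularity gives HN at right angles to TH, so HN runs at 171°; with |HN| = 23.6, N = (-27.4, -23.2). ∠HNC = 74.0° gives NC at 65.3° from the x-axis; with |NC| = 29.9, C = (-14.9, 3.95). ∠NCZ = 137.5° gives CZ at 22.8° from the x-axis; with |CZ| = 20.8, Z = (4.24, 12.0). ∠CZJ = 100.3° gives ZJ at -56.9° from the x-axis; with |ZJ| = 10.5, J = (9.98, 3.21). Then |HJ| = |J − H| = 33.1.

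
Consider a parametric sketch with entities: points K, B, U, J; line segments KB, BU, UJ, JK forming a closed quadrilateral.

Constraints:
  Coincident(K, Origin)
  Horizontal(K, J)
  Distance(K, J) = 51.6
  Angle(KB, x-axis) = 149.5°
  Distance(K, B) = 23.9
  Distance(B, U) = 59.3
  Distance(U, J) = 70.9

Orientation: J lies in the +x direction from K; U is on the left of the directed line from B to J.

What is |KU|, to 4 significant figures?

61.83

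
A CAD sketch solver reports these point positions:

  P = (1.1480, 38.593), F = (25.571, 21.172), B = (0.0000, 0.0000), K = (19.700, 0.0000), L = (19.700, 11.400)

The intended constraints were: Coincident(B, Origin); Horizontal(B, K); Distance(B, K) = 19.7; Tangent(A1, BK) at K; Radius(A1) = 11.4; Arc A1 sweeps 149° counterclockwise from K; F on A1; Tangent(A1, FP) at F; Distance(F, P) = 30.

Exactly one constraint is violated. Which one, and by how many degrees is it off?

Tangent(A1, FP) at F — off by 4.50°.

B = (0.00, 0.00) ✓; B.y = 0.00, K.y = 0.00 ✓; |BK| = 19.70 ✓; ∠(LK, KB) = 90.00° ✓; |LK| = 11.40 ✓; bearing(L→F) − bearing(L→K) = 149.0° ✓; |LF| = 11.40 ✓; ∠(LF, FP) = 94.50° ✗; |FP| = 30.00 ✓.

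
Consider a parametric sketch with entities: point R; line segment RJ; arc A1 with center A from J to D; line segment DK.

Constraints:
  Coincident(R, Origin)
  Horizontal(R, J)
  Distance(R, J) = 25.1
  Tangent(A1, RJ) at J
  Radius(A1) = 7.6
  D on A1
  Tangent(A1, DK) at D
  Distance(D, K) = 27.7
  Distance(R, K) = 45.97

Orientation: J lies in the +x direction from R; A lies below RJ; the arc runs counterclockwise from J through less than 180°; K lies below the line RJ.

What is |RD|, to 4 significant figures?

20.86

R is at the origin; RJ is horizontal with |RJ| = 25.1 and J on the +x side, so J = (25.10, 0.000). The tangent condition forces AJ to be normal to RJ, so A = J + (0, -7.6) = (25.10, -7.600). Since AD ⟂ DK (tangency), |AK| = √(7.6² + 27.7²) = 28.72 regardless of where D sits on A1. So K lies on both circle(R, 45.97) and circle(A, 28.72); the below-RJ intersection is K = (28.42, -36.13). D is the foot of the tangent from K: D = (18.05, -10.44).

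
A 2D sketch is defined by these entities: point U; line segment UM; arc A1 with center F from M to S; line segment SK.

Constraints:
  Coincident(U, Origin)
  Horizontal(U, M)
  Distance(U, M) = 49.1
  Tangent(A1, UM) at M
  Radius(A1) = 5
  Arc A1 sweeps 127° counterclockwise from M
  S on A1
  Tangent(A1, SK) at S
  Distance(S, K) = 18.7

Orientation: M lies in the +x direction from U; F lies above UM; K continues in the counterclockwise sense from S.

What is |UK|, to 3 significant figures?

47.7

U is at the origin; UM is horizontal with |UM| = 49.1 and M on the +x side, so M = (49.1, 0.00). The tangent condition forces FM to be normal to UM, so F = M + (0, 5) = (49.1, 5.00). On A1, M sits at bearing -90° from F; a 127° counterclockwise sweep puts S at bearing 37°, so S = F + 5.0·(cos 37°, sin 37°) = (53.1, 8.01). Since A1 is tangent to SK there, FS ⟂ SK, so SK runs along (−sin 37°, cos 37°); with |SK| = 18.7, K = (41.8, 22.9). Then |UK| = |K − U| = 47.7.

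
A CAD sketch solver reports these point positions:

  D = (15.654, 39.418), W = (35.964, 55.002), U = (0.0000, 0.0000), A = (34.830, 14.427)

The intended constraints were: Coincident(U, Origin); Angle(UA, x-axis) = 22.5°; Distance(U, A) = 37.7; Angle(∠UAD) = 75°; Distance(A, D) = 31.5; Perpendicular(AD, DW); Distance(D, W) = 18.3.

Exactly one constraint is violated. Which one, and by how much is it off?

Distance(D, W) = 18.3 — off by 7.30.

U = (0.00, 0.00) ✓; UA at 22.50° ✓; |UA| = 37.70 ✓; ∠UAD = 75.00° ✓; |AD| = 31.50 ✓; ∠(AD, DW) = 90.00° ✓; |DW| = 25.60 ✗.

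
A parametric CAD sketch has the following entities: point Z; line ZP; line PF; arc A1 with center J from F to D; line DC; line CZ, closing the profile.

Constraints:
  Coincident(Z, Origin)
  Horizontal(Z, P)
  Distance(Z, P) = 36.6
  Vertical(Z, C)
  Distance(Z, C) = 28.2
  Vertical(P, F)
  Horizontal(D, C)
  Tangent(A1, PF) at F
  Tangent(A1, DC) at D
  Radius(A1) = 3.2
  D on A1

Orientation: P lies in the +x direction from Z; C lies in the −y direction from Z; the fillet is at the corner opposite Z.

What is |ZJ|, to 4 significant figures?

41.72

Z is at the origin; Z and P share the same y with |ZP| = 36.6 and P on the +x side, so P = (36.60, 0.000). Z and C share the same x with |ZC| = 28.2 and C on the −y side, so C = (0.000, -28.20). The virtual corner opposite Z is at (36.60, -28.20). A1 meets PF tangentially, so JF is at right angles to PF and since A1 is tangent to DC there, JD ⟂ DC, with radius 3.2, so the center J sits 3.2 in from both sides at J = (33.40, -25.00). Then |ZJ| = |J − Z| = 41.72.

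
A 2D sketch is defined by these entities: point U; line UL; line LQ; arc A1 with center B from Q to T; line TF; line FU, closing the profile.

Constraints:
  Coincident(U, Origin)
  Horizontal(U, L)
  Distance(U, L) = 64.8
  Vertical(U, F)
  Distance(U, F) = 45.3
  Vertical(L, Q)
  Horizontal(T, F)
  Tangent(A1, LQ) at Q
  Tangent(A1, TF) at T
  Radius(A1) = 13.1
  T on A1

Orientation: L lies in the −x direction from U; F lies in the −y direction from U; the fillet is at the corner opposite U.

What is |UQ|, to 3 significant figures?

72.4

U is at the origin; U and L share the same y with |UL| = 64.8 and L on the −x side, so L = (-64.8, 0.00). U and F share the same x with |UF| = 45.3 and F on the −y side, so F = (0.00, -45.3). The virtual corner opposite U is at (-64.8, -45.3). The tangent condition forces BQ to be normal to LQ and the tangent condition forces BT to be normal to TF, with radius 13.1, so the center B sits 13.1 in from both sides at B = (-51.7, -32.2). That places the tangent points at Q = (-64.8, -32.2) on LQ and T = (-51.7, -45.3) on TF. Then |UQ| = |Q − U| = 72.4.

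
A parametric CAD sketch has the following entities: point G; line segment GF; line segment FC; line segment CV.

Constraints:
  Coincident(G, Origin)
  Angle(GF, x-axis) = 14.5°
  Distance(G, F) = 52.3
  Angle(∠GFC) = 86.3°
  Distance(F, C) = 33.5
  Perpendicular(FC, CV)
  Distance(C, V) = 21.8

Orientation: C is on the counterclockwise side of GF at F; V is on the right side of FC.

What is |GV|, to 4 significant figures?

79.89

G is at the origin; GF runs at 14.5° with length 52.3, so F = 52.3·(cos 14.5°, sin 14.5°) = (50.63, 13.09). ∠GFC = 86.3°, so FC runs at 14.5° + (180° − 86.3°) = 108.2° from the x-axis; with |FC| = 33.5, C = F + 33.5·(cos 108.2°, sin 108.2°) = (40.17, 44.92). FC ⟂ CV; with |CV| = 21.8 on the right of FC, V = C + 21.8·(0.9500, 0.3123) = (60.88, 51.73). Then |GV| = |V − G| = 79.89.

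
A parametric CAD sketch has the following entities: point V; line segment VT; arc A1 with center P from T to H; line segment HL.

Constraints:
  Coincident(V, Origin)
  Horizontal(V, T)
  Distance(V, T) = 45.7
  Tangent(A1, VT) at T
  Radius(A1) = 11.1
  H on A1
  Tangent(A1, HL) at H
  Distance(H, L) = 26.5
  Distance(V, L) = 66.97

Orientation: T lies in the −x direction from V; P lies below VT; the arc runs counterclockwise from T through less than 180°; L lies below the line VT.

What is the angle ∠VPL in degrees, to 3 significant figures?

122°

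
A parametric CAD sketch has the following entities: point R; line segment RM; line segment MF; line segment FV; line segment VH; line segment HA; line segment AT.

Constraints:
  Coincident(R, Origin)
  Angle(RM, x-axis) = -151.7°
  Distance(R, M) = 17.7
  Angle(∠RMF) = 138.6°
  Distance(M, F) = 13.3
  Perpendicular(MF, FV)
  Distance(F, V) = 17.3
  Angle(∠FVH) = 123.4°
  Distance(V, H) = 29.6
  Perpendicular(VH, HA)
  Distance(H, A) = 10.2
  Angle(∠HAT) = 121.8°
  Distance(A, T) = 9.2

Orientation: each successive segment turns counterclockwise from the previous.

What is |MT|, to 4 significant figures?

21.29

VH is perpendicular to HA, so HA runs at 126.3°; with |HA| = 10.2, A = (13.84, -1.123). ∠HAT = 121.8° gives AT at -175.5° from the x-axis; with |AT| = 9.2, T = (4.672, -1.845). Then |MT| = |T − M| = 21.29.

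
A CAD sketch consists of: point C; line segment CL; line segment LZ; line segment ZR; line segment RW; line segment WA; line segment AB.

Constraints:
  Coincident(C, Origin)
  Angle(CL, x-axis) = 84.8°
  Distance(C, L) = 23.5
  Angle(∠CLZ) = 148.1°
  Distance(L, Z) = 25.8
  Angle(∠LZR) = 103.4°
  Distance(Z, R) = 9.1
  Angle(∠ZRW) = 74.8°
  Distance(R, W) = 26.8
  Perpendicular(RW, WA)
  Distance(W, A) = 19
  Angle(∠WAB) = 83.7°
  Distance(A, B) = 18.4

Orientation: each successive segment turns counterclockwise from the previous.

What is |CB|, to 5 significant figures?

44.987

C is at the origin; CL runs at 84.8° with length 23.5, so L = (2.1299, 23.403). ∠CLZ = 148.1° gives LZ at 116.70° from the x-axis; with |LZ| = 25.8, Z = (-9.4626, 46.452). ∠LZR = 103.4° gives ZR at -166.70° from the x-axis; with |ZR| = 9.1, R = (-18.318, 44.359). ∠ZRW = 74.8° gives RW at -61.500° from the x-axis; with |RW| = 26.8, W = (-5.5306, 20.807). RW ⟂ WA, so WA runs at 28.500°; with |WA| = 19.0, A = (11.167, 29.873). ∠WAB = 83.7° gives AB at 124.80° from the x-axis; with |AB| = 18.4, B = (0.66576, 44.982). Then |CB| = |B − C| = 44.987.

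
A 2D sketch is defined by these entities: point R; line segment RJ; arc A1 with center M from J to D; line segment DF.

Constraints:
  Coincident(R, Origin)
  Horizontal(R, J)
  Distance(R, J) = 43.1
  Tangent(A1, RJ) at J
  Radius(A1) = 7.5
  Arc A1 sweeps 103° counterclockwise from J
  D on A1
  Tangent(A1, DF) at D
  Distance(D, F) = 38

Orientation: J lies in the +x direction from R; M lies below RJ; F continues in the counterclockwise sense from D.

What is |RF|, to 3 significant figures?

64.0

R is at the origin; RJ is horizontal with |RJ| = 43.1 and J on the +x side, so J = (43.1, 0.00). Since A1 is tangent to RJ there, MJ ⟂ RJ, so M = J + (0, -7.5) = (43.1, -7.50). On A1, J sits at bearing 90° from M; a 103° counterclockwise sweep puts D at bearing 193°, so D = M + 7.5·(cos 193°, sin 193°) = (35.8, -9.19). Tangency of A1 to DF means the radius MD is perpendicular to DF, so DF runs along (−sin 193°, cos 193°); with |DF| = 38.0, F = (44.3, -46.2). Then |RF| = |F − R| = 64.0.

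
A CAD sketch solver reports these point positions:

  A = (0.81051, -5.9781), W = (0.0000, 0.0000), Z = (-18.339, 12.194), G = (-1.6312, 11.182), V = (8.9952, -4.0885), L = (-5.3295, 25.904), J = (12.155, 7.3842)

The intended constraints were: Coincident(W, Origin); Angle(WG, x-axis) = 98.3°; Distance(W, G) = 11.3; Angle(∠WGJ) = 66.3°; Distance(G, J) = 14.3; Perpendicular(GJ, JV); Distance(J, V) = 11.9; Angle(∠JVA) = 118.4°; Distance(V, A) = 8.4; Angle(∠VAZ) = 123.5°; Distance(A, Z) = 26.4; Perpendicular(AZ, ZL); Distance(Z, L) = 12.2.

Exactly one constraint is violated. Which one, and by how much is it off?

Distance(Z, L) = 12.2 — off by 6.70.

W = (0.00, 0.00) ✓; WG at 98.30° ✓; |WG| = 11.30 ✓; ∠WGJ = 66.30° ✓; |GJ| = 14.30 ✓; ∠(GJ, JV) = 90.00° ✓; |JV| = 11.90 ✓; ∠JVA = 118.4° ✓; |VA| = 8.400 ✓; ∠VAZ = 123.5° ✓; |AZ| = 26.40 ✓; ∠(AZ, ZL) = 90.00° ✓; |ZL| = 18.90 ✗.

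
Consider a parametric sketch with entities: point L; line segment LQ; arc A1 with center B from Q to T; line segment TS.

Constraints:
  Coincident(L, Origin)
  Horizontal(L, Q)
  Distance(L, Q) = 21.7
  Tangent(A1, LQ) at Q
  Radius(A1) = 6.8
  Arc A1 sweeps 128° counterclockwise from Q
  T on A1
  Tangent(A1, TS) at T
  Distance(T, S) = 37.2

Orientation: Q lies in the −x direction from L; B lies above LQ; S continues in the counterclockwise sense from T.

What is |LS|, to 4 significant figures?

56.25

L is at the origin; L and Q share the same y with |LQ| = 21.7 and Q on the −x side, so Q = (-21.70, 0.000). A1 meets LQ tangentially, so BQ is at right angles to LQ, so B = Q + (0, 6.8) = (-21.70, 6.800). On A1, Q sits at bearing -90° from B; a 128° counterclockwise sweep puts T at bearing 38°, so T = B + 6.8·(cos 38°, sin 38°) = (-16.34, 10.99). Tangency of A1 to TS means the radius BT is perpendicular to TS, so TS runs along (−sin 38°, cos 38°); with |TS| = 37.2, S = (-39.24, 40.30). Then |LS| = |S − L| = 56.25.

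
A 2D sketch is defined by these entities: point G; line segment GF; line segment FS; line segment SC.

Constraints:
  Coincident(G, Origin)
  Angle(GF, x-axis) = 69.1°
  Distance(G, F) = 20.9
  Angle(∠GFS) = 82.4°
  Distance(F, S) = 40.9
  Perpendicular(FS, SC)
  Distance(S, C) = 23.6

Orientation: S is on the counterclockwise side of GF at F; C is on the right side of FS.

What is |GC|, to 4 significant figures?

58.47

G is at the origin; GF runs at 69.1° with length 20.9, so F = 20.9·(cos 69.1°, sin 69.1°) = (7.456, 19.52). ∠GFS = 82.4°, so FS runs at 69.1° + (180° − 82.4°) = 166.7° from the x-axis; with |FS| = 40.9, S = F + 40.9·(cos 166.7°, sin 166.7°) = (-32.35, 28.93). FS ⟂ SC; with |SC| = 23.6 on the right of FS, C = S + 23.6·(0.2300, 0.9732) = (-26.92, 51.90). Then |GC| = |C − G| = 58.47.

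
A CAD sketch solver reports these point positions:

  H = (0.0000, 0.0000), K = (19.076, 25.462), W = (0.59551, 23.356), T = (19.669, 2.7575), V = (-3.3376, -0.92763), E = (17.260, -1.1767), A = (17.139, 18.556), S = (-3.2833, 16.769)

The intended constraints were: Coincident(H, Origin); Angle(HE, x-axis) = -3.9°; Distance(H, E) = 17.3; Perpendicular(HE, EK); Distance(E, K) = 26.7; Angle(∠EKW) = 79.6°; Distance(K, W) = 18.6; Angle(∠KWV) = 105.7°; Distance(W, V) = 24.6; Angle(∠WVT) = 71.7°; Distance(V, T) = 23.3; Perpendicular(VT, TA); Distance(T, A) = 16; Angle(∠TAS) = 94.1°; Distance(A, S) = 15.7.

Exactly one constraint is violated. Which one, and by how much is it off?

Distance(A, S) = 15.7 — off by 4.80.

H = (0.00, 0.00) ✓; HE at -3.900° ✓; |HE| = 17.30 ✓; ∠(HE, EK) = 90.00° ✓; |EK| = 26.70 ✓; ∠EKW = 79.60° ✓; |KW| = 18.60 ✓; ∠KWV = 105.7° ✓; |WV| = 24.60 ✓; ∠WVT = 71.70° ✓; |VT| = 23.30 ✓; ∠(VT, TA) = 90.00° ✓; |TA| = 16.00 ✓; ∠TAS = 94.10° ✓; |AS| = 20.50 ✗.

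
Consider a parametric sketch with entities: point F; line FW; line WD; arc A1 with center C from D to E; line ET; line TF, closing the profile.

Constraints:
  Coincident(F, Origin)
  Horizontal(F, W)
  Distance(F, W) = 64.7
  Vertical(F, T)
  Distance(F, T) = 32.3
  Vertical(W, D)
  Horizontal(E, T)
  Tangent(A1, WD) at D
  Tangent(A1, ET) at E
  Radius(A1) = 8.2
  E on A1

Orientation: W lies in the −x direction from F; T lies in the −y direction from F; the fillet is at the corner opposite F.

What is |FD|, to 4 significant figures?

69.04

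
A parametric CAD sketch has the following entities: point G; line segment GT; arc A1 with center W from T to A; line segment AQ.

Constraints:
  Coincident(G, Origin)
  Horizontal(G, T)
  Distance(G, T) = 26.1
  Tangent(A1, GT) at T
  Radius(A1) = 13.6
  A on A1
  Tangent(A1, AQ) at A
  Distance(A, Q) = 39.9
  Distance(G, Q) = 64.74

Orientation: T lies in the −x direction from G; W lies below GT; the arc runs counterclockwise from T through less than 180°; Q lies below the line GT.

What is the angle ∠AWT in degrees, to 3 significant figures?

97.7°

Checks: ∠(WT, TG) = 90.00° ✓; |WT| = 13.60 ✓; |WA| = 13.60 ✓; ∠(WA, AQ) = 90.00° ✓; |AQ| = 39.90 ✓; |GQ| = 64.74 ✓.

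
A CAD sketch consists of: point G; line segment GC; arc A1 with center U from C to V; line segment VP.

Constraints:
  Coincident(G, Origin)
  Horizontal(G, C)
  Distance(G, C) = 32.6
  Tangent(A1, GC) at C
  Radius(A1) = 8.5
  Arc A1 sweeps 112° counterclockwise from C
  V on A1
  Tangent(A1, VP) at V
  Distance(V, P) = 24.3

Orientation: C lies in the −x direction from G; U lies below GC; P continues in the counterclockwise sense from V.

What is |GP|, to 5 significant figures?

46.424

G is at the origin; G and C share the same y with |GC| = 32.6 and C on the −x side, so C = (-32.600, 0.0000). Since A1 is tangent to GC there, UC ⟂ GC, so U = C + (0, -8.5) = (-32.600, -8.5000). On A1, C sits at bearing 90° from U; a 112° counterclockwise sweep puts V at bearing 202°, so V = U + 8.5·(cos 202°, sin 202°) = (-40.481, -11.684). Tangency of A1 to VP means the radius UV is perpendicular to VP, so VP runs along (−sin 202°, cos 202°); with |VP| = 24.3, P = (-31.378, -34.215). Then |GP| = |P − G| = 46.424.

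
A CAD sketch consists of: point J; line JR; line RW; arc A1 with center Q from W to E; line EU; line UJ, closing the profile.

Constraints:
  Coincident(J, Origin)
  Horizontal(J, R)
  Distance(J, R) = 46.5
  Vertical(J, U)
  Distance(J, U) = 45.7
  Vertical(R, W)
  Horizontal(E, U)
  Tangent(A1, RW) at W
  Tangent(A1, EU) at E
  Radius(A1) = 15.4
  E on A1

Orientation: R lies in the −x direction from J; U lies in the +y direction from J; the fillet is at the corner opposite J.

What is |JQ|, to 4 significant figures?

43.42

J is at the origin; J and R share the same y with |JR| = 46.5 and R on the −x side, so R = (-46.50, 0.000). J and U share the same x with |JU| = 45.7 and U on the +y side, so U = (0.000, 45.70). The virtual corner opposite J is at (-46.50, 45.70). Tangency of A1 to RW means the radius QW is perpendicular to RW and since A1 is tangent to EU there, QE ⟂ EU, with radius 15.4, so the center Q sits 15.4 in from both sides at Q = (-31.10, 30.30). Then |JQ| = |Q − J| = 43.42.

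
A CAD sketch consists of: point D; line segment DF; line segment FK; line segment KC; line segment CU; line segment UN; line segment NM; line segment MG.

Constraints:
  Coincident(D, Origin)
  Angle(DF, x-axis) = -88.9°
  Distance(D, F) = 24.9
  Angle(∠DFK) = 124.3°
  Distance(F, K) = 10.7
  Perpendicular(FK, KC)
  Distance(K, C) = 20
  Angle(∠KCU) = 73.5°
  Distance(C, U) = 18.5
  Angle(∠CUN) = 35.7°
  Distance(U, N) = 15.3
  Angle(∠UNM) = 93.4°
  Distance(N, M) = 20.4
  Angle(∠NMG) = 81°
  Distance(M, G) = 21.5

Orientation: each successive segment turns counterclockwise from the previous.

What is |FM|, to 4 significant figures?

32.37

∠CUN = 35.7° gives UN at -52.40° from the x-axis; with |UN| = 15.3, N = (12.00, -20.82). ∠UNM = 93.4° gives NM at 34.20° from the x-axis; with |NM| = 20.4, M = (28.87, -9.358). Then |FM| = |M − F| = 32.37.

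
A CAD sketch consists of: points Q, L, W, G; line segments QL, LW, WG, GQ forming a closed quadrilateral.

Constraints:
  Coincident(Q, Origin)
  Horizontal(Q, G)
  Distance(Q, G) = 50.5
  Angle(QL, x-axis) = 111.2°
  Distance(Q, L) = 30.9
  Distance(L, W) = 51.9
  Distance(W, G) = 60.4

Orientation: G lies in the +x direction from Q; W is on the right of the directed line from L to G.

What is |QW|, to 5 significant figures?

23.415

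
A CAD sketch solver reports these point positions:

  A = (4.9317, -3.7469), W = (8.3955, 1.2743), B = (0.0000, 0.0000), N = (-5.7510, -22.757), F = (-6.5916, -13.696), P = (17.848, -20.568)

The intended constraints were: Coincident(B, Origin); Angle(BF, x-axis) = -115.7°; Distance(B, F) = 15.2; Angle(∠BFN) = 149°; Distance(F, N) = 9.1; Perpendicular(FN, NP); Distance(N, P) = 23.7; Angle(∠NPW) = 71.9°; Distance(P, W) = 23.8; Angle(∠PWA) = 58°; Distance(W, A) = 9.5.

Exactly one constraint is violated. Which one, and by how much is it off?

Distance(W, A) = 9.5 — off by 3.40.

B = (0.00, 0.00) ✓; BF at -115.7° ✓; |BF| = 15.20 ✓; ∠BFN = 149.0° ✓; |FN| = 9.100 ✓; ∠(FN, NP) = 90.00° ✓; |NP| = 23.70 ✓; ∠NPW = 71.90° ✓; |PW| = 23.80 ✓; ∠PWA = 58.00° ✓; |WA| = 6.100 ✗.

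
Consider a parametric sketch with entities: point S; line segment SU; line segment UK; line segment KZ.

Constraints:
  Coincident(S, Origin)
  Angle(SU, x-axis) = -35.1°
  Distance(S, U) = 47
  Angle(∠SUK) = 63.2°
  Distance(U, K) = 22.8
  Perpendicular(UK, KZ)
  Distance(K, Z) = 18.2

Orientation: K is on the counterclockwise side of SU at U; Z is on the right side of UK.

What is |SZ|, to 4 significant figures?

60.17

S is at the origin; SU runs at -35.1° with length 47.0, so U = 47.0·(cos -35.1°, sin -35.1°) = (38.45, -27.03). ∠SUK = 63.2°, so UK runs at -35.1° + (180° − 63.2°) = 81.70° from the x-axis; with |UK| = 22.8, K = U + 22.8·(cos 81.70°, sin 81.70°) = (41.74, -4.464). The perpendicularity gives KZ at right angles to UK; with |KZ| = 18.2 on the right of UK, Z = K + 18.2·(0.9895, -0.1444) = (59.75, -7.091). Then |SZ| = |Z − S| = 60.17.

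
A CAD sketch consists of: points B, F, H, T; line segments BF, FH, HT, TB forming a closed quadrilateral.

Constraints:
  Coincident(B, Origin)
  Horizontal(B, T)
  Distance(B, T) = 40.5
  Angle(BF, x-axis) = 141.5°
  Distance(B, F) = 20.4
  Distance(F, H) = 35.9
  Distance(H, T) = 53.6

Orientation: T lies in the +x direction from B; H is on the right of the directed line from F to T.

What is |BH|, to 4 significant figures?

23.82

B is at the origin; BT is horizontal with |BT| = 40.5 and T in +x, so T = (40.5, 0). BF runs at 141.5° with |BF| = 20.4, so F = (-15.97, 12.70). H is determined by |FH| = 35.9 and |HT| = 53.6 together: it lies at the intersection of circle(F, 35.9) and circle(T, 53.6). With |FT| = 57.88, the foot of the radical line on FT is 15.25 from F and the perpendicular offset is √(35.9² − 15.25²) = 32.50. Taking the right-of-FT solution: H = (-8.216, -22.35).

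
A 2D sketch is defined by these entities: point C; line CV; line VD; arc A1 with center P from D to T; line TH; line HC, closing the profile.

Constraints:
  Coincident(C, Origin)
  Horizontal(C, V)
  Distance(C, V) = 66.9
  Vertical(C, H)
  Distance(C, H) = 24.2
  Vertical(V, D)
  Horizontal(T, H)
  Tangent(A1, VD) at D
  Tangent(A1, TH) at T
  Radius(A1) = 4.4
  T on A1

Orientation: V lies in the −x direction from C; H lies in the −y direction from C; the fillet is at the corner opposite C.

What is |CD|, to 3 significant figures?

69.8

C is at the origin; C and V share the same y with |CV| = 66.9 and V on the −x side, so V = (-66.9, 0.00). CH is vertical with |CH| = 24.2 and H on the −y side, so H = (0.00, -24.2). The virtual corner opposite C is at (-66.9, -24.2). The tangent condition forces PD to be normal to VD and the tangent condition forces PT to be normal to TH, with radius 4.4, so the center P sits 4.4 in from both sides at P = (-62.5, -19.8). That places the tangent points at D = (-66.9, -19.8) on VD and T = (-62.5, -24.2) on TH. Then |CD| = |D − C| = 69.8.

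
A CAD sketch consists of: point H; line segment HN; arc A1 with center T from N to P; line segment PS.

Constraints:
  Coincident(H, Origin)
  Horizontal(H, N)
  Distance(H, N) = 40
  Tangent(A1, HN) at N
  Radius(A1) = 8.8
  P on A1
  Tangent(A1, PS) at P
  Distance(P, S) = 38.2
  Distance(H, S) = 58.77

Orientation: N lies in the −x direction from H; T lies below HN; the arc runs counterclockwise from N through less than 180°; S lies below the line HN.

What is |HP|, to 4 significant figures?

49.67

Checks: |TP| = 8.800 ✓; ∠(TP, PS) = 90.00° ✓; |PS| = 38.20 ✓; |HS| = 58.77 ✓.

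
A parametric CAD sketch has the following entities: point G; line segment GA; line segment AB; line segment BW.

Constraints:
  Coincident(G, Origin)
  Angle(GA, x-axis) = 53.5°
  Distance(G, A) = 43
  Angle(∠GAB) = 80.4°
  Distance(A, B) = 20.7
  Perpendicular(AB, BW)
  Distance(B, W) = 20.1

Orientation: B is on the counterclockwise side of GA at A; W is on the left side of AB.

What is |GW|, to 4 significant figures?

26.08

∠GAB = 80.4°, so AB runs at 53.5° + (180° − 80.4°) = 153.1° from the x-axis; with |AB| = 20.7, B = A + 20.7·(cos 153.1°, sin 153.1°) = (7.117, 43.93). AB is perpendicular to BW; with |BW| = 20.1 on the left of AB, W = B + 20.1·(-0.4524, -0.8918) = (-1.977, 26.01). Then |GW| = |W − G| = 26.08.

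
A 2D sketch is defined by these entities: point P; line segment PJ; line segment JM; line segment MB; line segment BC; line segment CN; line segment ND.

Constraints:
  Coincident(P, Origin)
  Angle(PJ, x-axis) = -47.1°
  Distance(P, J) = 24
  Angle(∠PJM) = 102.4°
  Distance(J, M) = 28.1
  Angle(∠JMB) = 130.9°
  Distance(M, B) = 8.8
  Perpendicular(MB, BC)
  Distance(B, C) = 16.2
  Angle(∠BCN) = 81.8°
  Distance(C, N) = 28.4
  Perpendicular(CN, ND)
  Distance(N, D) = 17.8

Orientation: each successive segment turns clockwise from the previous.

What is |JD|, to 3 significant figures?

26.8

∠BCN = 81.8° gives CN at -2.00° from the x-axis; with |CN| = 28.4, N = (18.2, -26.5). The perpendicularity gives ND at right angles to CN, so ND runs at -92.0°; with |ND| = 17.8, D = (17.6, -44.3). Then |JD| = |D − J| = 26.8.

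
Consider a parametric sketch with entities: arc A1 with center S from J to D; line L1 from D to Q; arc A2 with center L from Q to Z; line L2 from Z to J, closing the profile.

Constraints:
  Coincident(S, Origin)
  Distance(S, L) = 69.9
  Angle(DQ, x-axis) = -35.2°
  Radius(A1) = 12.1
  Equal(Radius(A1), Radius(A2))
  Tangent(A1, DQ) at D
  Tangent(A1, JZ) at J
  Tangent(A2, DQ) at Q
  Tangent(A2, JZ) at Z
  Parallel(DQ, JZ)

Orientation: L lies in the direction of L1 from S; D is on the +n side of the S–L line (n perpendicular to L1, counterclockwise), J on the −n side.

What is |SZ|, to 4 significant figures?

70.94

The slot axis is L1's direction at -35.2°, so u = (cos -35.2°, sin -35.2°) = (0.8171, -0.5764) and n = (−sin -35.2°, cos -35.2°) = (0.5764, 0.8171). S is at the origin and L lies 69.9 along u from S, so L = 69.9·u = (57.12, -40.29). Tangency of A1 to both parallel lines with radius 12.1 puts D and J at S ± 12.1·n: D = (6.975, 9.887), J = (-6.975, -9.887). Equal radii place Q and Z the same way about L: Q = L + 12.1·n = (64.09, -30.41), Z = L − 12.1·n = (50.14, -50.18). Then |SZ| = |Z − S| = 70.94.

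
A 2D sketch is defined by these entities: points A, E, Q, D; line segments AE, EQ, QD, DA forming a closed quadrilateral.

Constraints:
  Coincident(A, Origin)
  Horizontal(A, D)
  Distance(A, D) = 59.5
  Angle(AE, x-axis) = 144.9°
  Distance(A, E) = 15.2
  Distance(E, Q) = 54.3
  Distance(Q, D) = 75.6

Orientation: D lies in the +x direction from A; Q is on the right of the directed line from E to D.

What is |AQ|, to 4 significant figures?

44.50

Checks: |EQ| = 54.30 ✓; |QD| = 75.60 ✓.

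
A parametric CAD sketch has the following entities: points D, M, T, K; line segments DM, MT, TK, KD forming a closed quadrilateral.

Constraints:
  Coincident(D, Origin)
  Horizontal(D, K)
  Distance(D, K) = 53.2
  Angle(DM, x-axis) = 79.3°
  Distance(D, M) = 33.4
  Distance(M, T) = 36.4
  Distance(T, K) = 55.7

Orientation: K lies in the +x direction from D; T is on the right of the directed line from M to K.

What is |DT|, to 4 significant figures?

3.523

Checks: |MT| = 36.40 ✓; |TK| = 55.70 ✓.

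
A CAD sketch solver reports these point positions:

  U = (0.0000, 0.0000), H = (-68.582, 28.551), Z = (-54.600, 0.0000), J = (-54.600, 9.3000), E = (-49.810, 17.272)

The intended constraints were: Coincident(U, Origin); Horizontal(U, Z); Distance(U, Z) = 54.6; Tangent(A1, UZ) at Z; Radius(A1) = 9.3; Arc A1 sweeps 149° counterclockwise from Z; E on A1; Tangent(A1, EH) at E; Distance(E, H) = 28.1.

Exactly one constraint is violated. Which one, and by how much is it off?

Distance(E, H) = 28.1 — off by 6.20.

U = (0.00, 0.00) ✓; U.y = 0.00, Z.y = 0.00 ✓; |UZ| = 54.60 ✓; ∠(JZ, ZU) = 90.00° ✓; |JZ| = 9.300 ✓; bearing(J→E) − bearing(J→Z) = 149.0° ✓; |JE| = 9.300 ✓; ∠(JE, EH) = 90.00° ✓; |EH| = 21.90 ✗.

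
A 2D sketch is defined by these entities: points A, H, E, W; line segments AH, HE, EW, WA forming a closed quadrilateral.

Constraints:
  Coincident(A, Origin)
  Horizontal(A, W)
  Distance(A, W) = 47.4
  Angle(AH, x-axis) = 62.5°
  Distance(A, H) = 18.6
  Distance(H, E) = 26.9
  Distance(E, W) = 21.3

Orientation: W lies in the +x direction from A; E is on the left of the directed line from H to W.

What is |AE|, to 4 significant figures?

39.61

Checks: |HE| = 26.90 ✓; |EW| = 21.30 ✓.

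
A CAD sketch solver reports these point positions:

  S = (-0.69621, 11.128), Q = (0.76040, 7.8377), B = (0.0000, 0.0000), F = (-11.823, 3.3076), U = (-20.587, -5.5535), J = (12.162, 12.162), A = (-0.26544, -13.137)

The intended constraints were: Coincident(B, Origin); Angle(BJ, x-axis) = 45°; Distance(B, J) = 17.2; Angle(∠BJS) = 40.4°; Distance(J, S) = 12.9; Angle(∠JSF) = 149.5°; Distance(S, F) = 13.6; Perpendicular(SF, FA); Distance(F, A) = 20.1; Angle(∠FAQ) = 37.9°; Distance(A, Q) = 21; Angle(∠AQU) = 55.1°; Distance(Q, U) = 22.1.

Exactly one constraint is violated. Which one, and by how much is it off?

Distance(Q, U) = 22.1 — off by 3.10.

B = (0.00, 0.00) ✓; BJ at 45.00° ✓; |BJ| = 17.20 ✓; ∠BJS = 40.40° ✓; |JS| = 12.90 ✓; ∠JSF = 149.5° ✓; |SF| = 13.60 ✓; ∠(SF, FA) = 90.00° ✓; |FA| = 20.10 ✓; ∠FAQ = 37.90° ✓; |AQ| = 21.00 ✓; ∠AQU = 55.10° ✓; |QU| = 25.20 ✗.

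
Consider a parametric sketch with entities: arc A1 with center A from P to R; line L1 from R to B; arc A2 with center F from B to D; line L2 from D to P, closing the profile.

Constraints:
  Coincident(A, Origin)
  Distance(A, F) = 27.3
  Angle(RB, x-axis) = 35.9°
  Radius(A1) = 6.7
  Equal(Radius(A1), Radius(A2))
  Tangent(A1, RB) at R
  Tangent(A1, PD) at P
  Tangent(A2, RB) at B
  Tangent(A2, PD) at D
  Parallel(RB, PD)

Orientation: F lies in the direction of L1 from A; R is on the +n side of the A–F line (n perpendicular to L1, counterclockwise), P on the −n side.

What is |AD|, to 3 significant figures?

28.1

The slot axis is L1's direction at 35.9°, so u = (cos 35.9°, sin 35.9°) = (0.810, 0.586) and n = (−sin 35.9°, cos 35.9°) = (-0.586, 0.810). A is at the origin and F lies 27.3 along u from A, so F = 27.3·u = (22.1, 16.0). Tangency of A1 to both parallel lines with radius 6.7 puts R and P at A ± 6.7·n: R = (-3.93, 5.43), P = (3.93, -5.43). Equal radii place B and D the same way about F: B = F + 6.7·n = (18.2, 21.4), D = F − 6.7·n = (26.0, 10.6). Then |AD| = |D − A| = 28.1.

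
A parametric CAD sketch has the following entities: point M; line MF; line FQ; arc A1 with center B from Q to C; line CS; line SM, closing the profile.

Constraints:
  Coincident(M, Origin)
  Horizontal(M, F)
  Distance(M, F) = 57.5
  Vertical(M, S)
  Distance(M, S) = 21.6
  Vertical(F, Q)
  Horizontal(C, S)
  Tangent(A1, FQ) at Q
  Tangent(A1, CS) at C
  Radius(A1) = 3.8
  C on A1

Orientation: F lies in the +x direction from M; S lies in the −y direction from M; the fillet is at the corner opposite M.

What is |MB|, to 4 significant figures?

56.57

M is at the origin; M and F share the same y with |MF| = 57.5 and F on the +x side, so F = (57.50, 0.000). MS is vertical with |MS| = 21.6 and S on the −y side, so S = (0.000, -21.60). The virtual corner opposite M is at (57.50, -21.60). The tangent condition forces BQ to be normal to FQ and A1 meets CS tangentially, so BC is at right angles to CS, with radius 3.8, so the center B sits 3.8 in from both sides at B = (53.70, -17.80). Then |MB| = |B − M| = 56.57.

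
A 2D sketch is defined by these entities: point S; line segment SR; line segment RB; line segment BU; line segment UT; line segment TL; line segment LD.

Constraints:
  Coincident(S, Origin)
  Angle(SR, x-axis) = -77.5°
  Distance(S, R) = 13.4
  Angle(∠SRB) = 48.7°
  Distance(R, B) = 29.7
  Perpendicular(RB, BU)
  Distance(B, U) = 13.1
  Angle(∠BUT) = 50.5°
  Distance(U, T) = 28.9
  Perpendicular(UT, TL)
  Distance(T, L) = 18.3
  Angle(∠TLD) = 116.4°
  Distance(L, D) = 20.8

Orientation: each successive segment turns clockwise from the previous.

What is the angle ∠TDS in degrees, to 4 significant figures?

22.68°

S is at the origin; SR runs at -77.5° with length 13.4, so R = (2.900, -13.08). ∠SRB = 48.7° gives RB at 151.2° from the x-axis; with |RB| = 29.7, B = (-23.13, 1.226). The perpendicularity gives BU at right angles to RB, so BU runs at 61.20°; with |BU| = 13.1, U = (-16.82, 12.71). ∠BUT = 50.5° gives UT at -68.30° from the x-axis; with |UT| = 28.9, T = (-6.129, -14.15). UT ⟂ TL, so TL runs at -158.3°; with |TL| = 18.3, L = (-23.13, -20.91). ∠TLD = 116.4° gives LD at 138.1° from the x-axis; with |LD| = 20.8, D = (-38.61, -7.022). Then cos ∠TDS = DT·DS / (|DT||DS|), giving 22.68°.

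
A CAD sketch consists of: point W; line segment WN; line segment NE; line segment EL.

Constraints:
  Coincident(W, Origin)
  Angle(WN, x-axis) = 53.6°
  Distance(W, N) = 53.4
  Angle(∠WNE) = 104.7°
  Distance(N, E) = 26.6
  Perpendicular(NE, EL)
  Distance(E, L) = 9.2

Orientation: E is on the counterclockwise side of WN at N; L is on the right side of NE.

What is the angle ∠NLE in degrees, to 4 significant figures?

70.92°

W is at the origin; WN runs at 53.6° with length 53.4, so N = 53.4·(cos 53.6°, sin 53.6°) = (31.69, 42.98). ∠WNE = 104.7°, so NE runs at 53.6° + (180° − 104.7°) = 128.9° from the x-axis; with |NE| = 26.6, E = N + 26.6·(cos 128.9°, sin 128.9°) = (14.98, 63.68). NE is perpendicular to EL; with |EL| = 9.2 on the right of NE, L = E + 9.2·(0.7782, 0.6280) = (22.14, 69.46). Then cos ∠NLE = LN·LE / (|LN||LE|), giving 70.92°.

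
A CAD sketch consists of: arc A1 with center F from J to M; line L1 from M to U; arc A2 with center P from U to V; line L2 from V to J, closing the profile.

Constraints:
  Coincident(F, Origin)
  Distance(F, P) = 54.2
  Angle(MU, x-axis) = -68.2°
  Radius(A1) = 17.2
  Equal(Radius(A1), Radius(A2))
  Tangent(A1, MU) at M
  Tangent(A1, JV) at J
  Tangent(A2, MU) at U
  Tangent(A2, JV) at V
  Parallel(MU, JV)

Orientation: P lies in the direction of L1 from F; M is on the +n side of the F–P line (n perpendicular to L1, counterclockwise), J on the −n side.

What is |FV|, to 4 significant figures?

56.86

The slot axis is L1's direction at -68.2°, so u = (cos -68.2°, sin -68.2°) = (0.3714, -0.9285) and n = (−sin -68.2°, cos -68.2°) = (0.9285, 0.3714). F is at the origin and P lies 54.2 along u from F, so P = 54.2·u = (20.13, -50.32). Tangency of A1 to both parallel lines with radius 17.2 puts M and J at F ± 17.2·n: M = (15.97, 6.388), J = (-15.97, -6.388). Equal radii place U and V the same way about P: U = P + 17.2·n = (36.10, -43.94), V = P − 17.2·n = (4.158, -56.71). Then |FV| = |V − F| = 56.86.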